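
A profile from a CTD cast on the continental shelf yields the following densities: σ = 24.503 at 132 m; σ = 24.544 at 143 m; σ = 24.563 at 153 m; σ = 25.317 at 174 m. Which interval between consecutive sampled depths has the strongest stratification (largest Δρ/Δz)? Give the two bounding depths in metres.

Compute the density gradient over each adjacent pair:
  132–143 m: Δρ/Δz = 0.041/11 = 3.7 × 10⁻³ kg m⁻⁴
  143–153 m: Δρ/Δz = 0.019/10 = 1.9 × 10⁻³ kg m⁻⁴
  153–174 m: Δρ/Δz = 0.754/21 = 0.036 kg m⁻⁴
The largest gradient is in the 153–174 m interval — the pycnocline.

153–174 m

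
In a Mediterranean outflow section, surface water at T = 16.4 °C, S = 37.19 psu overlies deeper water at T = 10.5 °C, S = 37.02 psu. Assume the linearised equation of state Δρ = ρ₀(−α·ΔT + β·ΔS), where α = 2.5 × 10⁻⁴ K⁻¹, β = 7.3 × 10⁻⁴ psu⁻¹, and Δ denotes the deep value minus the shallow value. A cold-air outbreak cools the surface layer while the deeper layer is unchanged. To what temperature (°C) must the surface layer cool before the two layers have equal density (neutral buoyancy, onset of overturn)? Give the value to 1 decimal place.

11.0 °C

Neutral buoyancy requires Δρ = 0, i.e. −α(T_deep − T_surf′) + β(S_deep − S_surf) = 0.
T_surf′ = T_deep − (β/α)·ΔS = 10.5 − (7.3 × 10⁻⁴/2.5 × 10⁻⁴)·(-0.17) = 10.996 °C.
Cooling required: 16.4 − (10.996) = 5.404 °C.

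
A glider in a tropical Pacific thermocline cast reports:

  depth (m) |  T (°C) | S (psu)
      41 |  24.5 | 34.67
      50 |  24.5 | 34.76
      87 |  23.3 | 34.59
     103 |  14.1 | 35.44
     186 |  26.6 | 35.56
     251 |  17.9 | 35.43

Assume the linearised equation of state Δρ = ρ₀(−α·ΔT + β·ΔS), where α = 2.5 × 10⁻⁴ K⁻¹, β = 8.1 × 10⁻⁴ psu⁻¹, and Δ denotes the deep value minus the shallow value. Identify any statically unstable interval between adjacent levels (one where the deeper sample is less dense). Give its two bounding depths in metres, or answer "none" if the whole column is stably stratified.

103–186 m

Evaluate Δρ/ρ₀ = −αΔT + βΔS across each adjacent pair:
  41–50 m: −αΔT+βΔS = −(2.5 × 10⁻⁴)(+0.0)+(8.1 × 10⁻⁴)(+0.09) = 7.3 × 10⁻⁵ → stable
  50–87 m: −αΔT+βΔS = −(2.5 × 10⁻⁴)(-1.2)+(8.1 × 10⁻⁴)(-0.17) = 1.6 × 10⁻⁴ → stable
  87–103 m: −αΔT+βΔS = −(2.5 × 10⁻⁴)(-9.2)+(8.1 × 10⁻⁴)(+0.85) = 3.0 × 10⁻³ → stable
  103–186 m: −αΔT+βΔS = −(2.5 × 10⁻⁴)(+12.5)+(8.1 × 10⁻⁴)(+0.12) = -3.0 × 10⁻³ → UNSTABLE
  186–251 m: −αΔT+βΔS = −(2.5 × 10⁻⁴)(-8.7)+(8.1 × 10⁻⁴)(-0.13) = 2.1 × 10⁻³ → stable
The 103–186 m interval has Δρ < 0: lighter water underlies denser water.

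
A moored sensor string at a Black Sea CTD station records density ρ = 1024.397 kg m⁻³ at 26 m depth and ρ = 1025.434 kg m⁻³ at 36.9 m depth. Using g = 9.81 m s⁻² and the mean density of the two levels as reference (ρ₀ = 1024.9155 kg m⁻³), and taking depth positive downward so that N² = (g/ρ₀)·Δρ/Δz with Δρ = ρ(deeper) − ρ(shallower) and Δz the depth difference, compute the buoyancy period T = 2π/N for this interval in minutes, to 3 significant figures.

Δρ = 1025.434 − 1024.397 = 1.037 kg m⁻³ over Δz = 36.9 − 26 = 10.9 m.
N² = (9.81/1024.9155) × (1.037/10.9) = 9.1061 × 10⁻⁴ s⁻².
N = √(9.1061 × 10⁻⁴) = 0.030176 rad s⁻¹, so T = 2π/N = 208.22 s = 3.4703 min ≈ 3.47 min.
Since Δρ > 0 the layer is stably stratified.

3.47 min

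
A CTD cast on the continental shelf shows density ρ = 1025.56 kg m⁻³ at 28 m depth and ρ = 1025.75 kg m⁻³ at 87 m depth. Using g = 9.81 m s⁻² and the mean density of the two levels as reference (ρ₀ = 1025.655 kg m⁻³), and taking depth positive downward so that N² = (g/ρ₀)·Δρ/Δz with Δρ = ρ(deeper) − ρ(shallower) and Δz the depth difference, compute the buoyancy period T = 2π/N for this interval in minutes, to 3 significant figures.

Δρ = 1025.75 − 1025.56 = 0.19 kg m⁻³ over Δz = 87 − 28 = 59 m.
N² = (9.81/1025.655) × (0.19/59) = 3.0801 × 10⁻⁵ s⁻².
N = √(3.0801 × 10⁻⁵) = 5.5499 × 10⁻³ rad s⁻¹, so T = 2π/N = 1.1321 × 10³ s = 18.868 min ≈ 18.9 min.

18.9 min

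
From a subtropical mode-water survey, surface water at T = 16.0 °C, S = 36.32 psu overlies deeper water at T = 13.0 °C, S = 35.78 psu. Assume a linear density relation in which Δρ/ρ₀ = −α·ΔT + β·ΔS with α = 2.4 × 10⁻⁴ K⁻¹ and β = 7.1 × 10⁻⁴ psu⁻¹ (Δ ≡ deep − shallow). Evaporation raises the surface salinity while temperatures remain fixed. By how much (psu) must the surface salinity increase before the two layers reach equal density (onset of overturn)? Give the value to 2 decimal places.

Neutral buoyancy requires −α(T_deep − T_surf) + β(S_deep − S_surf′) = 0.
S_surf′ = S_deep − (α/β)·ΔT = 35.78 − (2.4 × 10⁻⁴/7.1 × 10⁻⁴)·(-3.0) = 36.7941 psu.
Increase required: 36.7941 − 36.32 = 0.4741 psu.

0.47 psu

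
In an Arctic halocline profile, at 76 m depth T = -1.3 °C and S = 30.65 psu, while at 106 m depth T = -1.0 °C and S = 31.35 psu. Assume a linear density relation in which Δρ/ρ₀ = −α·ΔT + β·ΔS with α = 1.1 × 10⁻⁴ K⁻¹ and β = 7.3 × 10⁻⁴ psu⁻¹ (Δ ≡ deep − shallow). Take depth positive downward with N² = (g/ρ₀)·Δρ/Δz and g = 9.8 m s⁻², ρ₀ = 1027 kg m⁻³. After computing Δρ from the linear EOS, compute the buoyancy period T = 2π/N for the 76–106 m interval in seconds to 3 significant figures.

503 s

ΔT = +0.3 K, ΔS = +0.70 psu (deep − shallow).
Δρ/ρ₀ = −αΔT + βΔS = -3.30 × 10⁻⁵ + 5.11 × 10⁻⁴ = 4.78 × 10⁻⁴, so Δρ ≈ 0.4909 kg m⁻³.
N² = (g/ρ₀)·Δρ/Δz = g·(Δρ/ρ₀)/Δz = 9.8 × 4.78 × 10⁻⁴ / 30 = 1.5615 × 10⁻⁴ s⁻².
N = √(1.5615 × 10⁻⁴) = 0.012496 rad s⁻¹ → T = 2π/N = 502.82 s ≈ 503 s.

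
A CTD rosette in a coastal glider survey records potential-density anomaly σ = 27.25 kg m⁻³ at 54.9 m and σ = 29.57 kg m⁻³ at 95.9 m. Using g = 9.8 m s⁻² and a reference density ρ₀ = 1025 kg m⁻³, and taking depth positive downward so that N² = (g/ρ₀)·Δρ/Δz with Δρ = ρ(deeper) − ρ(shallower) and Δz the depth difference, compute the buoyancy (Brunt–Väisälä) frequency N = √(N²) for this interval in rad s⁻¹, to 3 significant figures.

0.0233 rad s⁻¹

Δρ = 1029.57 − 1027.25 = 2.32 kg m⁻³ over Δz = 95.9 − 54.9 = 41 m.
N² = (9.8/1025) × (2.32/41) = 5.4101 × 10⁻⁴ s⁻².
N = √(5.4101 × 10⁻⁴) = 0.023260 rad s⁻¹ ≈ 0.0233 rad s⁻¹.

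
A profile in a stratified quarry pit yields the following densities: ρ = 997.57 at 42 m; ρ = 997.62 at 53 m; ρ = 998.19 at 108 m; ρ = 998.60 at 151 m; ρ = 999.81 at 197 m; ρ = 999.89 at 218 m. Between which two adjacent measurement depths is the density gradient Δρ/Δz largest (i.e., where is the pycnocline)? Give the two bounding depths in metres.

Compute the density gradient over each adjacent pair:
  42–53 m: Δρ/Δz = 0.05/11 = 4.5 × 10⁻³ kg m⁻⁴
  53–108 m: Δρ/Δz = 0.57/55 = 0.010 kg m⁻⁴
  108–151 m: Δρ/Δz = 0.41/43 = 9.5 × 10⁻³ kg m⁻⁴
  151–197 m: Δρ/Δz = 1.21/46 = 0.026 kg m⁻⁴
  197–218 m: Δρ/Δz = 0.08/21 = 3.8 × 10⁻³ kg m⁻⁴
The largest gradient is in the 151–197 m interval — the pycnocline.

151–197 m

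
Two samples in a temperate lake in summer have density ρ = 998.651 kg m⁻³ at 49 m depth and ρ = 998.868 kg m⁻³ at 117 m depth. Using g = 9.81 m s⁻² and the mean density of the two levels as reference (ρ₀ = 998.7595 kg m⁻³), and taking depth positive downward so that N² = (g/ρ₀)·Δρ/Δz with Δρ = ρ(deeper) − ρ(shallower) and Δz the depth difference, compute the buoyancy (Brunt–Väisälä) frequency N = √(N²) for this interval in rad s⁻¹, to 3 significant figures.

Δρ = 998.868 − 998.651 = 0.217 kg m⁻³ over Δz = 117 − 49 = 68 m.
N² = (9.81/998.7595) × (0.217/68) = 3.1344 × 10⁻⁵ s⁻².
N = √(3.1344 × 10⁻⁵) = 5.5986 × 10⁻³ rad s⁻¹ ≈ 5.60 × 10⁻³ rad s⁻¹.

5.60 × 10⁻³ rad s⁻¹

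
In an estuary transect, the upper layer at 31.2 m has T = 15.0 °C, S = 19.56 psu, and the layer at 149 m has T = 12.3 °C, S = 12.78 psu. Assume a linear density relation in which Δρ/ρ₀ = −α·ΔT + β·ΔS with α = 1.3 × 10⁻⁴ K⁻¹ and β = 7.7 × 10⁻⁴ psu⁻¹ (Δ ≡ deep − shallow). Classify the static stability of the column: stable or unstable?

ΔT = 12.3 − 15.0 = -2.7 K and ΔS = 12.78 − 19.56 = -6.78 psu (deep − shallow).
−αΔT = 3.51 × 10⁻⁴; βΔS = -5.2206 × 10⁻³; sum Δρ/ρ₀ = -4.8696 × 10⁻³.
Δρ/ρ₀ < 0, so Δρ < 0: deeper water is lighter → statically unstable; the column would overturn.

unstable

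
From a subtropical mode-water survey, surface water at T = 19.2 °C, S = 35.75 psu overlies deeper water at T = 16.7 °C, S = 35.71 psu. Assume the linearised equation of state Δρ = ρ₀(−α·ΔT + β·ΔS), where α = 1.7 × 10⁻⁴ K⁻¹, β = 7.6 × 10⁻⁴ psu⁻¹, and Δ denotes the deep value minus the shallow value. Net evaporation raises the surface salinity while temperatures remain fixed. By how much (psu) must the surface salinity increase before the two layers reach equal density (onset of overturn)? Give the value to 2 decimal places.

Neutral buoyancy requires −α(T_deep − T_surf) + β(S_deep − S_surf′) = 0.
S_surf′ = S_deep − (α/β)·ΔT = 35.71 − (1.7 × 10⁻⁴/7.6 × 10⁻⁴)·(-2.5) = 36.2692 psu.
Increase required: 36.2692 − 35.75 = 0.5192 psu.

0.52 psu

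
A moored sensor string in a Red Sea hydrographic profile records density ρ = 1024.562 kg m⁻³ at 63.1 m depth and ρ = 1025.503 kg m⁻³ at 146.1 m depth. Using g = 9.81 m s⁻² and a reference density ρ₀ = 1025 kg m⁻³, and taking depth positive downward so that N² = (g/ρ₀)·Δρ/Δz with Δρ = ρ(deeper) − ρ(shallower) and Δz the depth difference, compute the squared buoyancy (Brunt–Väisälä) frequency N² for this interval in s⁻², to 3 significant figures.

1.09 × 10⁻⁴ s⁻²

Δρ = 1025.503 − 1024.562 = 0.941 kg m⁻³ over Δz = 146.1 − 63.1 = 83 m.
N² = (9.81/1025) × (0.941/83) = 1.0851 × 10⁻⁴ s⁻² ≈ 1.09 × 10⁻⁴ s⁻².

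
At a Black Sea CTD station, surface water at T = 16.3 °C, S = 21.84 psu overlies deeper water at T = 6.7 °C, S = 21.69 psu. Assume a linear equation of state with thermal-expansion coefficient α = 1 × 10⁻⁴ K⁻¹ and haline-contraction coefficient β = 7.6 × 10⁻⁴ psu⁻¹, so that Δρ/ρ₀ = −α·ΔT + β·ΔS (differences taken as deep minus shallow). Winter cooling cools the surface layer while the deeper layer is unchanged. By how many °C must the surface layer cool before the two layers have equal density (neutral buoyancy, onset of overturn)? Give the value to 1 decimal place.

8.5 °C

Neutral buoyancy requires Δρ = 0, i.e. −α(T_deep − T_surf′) + β(S_deep − S_surf) = 0.
T_surf′ = T_deep − (β/α)·ΔS = 6.7 − (7.6 × 10⁻⁴/1 × 10⁻⁴)·(-0.15) = 7.840 °C.
Cooling required: 16.3 − (7.840) = 8.460 °C.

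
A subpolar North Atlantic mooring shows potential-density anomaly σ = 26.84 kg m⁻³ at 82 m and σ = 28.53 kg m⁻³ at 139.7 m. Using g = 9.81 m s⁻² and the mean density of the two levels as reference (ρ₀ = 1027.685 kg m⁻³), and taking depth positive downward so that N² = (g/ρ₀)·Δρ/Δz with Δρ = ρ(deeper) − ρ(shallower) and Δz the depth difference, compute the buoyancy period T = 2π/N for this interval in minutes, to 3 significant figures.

6.26 min

Δρ = 1028.53 − 1026.84 = 1.69 kg m⁻³ over Δz = 139.7 − 82 = 57.7 m.
N² = (9.81/1027.685) × (1.69/57.7) = 2.7959 × 10⁻⁴ s⁻².
N = √(2.7959 × 10⁻⁴) = 0.016721 rad s⁻¹, so T = 2π/N = 375.77 s = 6.2628 min ≈ 6.26 min.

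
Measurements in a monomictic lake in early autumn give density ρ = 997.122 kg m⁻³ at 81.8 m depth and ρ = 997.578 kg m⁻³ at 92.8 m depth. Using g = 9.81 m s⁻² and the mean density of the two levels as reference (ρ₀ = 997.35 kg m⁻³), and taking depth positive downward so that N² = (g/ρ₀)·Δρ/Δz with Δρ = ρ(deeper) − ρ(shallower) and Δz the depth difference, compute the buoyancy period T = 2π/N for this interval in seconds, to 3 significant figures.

311 s

Δρ = 997.578 − 997.122 = 0.456 kg m⁻³ over Δz = 92.8 − 81.8 = 11 m.
N² = (9.81/997.35) × (0.456/11) = 4.0775 × 10⁻⁴ s⁻².
N = √(4.0775 × 10⁻⁴) = 0.020193 rad s⁻¹, so T = 2π/N = 311.16 s ≈ 311 s.
A positive N² confirms static stability across the interval.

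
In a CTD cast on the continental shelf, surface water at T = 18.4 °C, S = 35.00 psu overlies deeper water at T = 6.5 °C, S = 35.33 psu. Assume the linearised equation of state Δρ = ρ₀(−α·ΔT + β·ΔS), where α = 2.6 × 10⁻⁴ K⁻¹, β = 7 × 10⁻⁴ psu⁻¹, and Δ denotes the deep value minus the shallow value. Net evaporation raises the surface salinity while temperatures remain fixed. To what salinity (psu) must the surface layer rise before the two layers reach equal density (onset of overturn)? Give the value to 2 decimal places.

39.75 psu

Neutral buoyancy requires −α(T_deep − T_surf) + β(S_deep − S_surf′) = 0.
S_surf′ = S_deep − (α/β)·ΔT = 35.33 − (2.6 × 10⁻⁴/7 × 10⁻⁴)·(-11.9) = 39.7500 psu.
Increase required: 39.7500 − 35.00 = 4.7500 psu.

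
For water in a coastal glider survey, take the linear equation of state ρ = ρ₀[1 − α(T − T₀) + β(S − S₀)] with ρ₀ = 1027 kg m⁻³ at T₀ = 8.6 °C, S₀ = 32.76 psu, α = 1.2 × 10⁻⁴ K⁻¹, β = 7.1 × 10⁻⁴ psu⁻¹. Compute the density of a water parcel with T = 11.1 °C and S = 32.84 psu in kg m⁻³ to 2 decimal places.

1026.75 kg m⁻³

T − T₀ = +2.5 K, S − S₀ = +0.08 psu.
Bracket = 1 − α·(+2.5) + β·(+0.08) = 1 + (-2.432 × 10⁻⁴) = 0.9997568.
ρ = 1027 × 0.9997568 = 1026.75 kg m⁻³.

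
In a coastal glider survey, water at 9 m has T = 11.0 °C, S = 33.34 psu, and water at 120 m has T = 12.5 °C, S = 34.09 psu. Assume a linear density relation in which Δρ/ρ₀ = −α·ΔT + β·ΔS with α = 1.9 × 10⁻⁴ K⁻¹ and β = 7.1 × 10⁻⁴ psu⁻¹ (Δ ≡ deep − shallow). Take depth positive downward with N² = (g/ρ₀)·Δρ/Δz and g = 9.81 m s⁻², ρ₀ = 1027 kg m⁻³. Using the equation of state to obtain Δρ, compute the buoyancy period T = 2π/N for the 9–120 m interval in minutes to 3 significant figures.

22.4 min

ΔT = +1.5 K, ΔS = +0.75 psu (deep − shallow).
Δρ/ρ₀ = −αΔT + βΔS = -2.85 × 10⁻⁴ + 5.325 × 10⁻⁴ = 2.475 × 10⁻⁴, so Δρ ≈ 0.2542 kg m⁻³.
N² = (g/ρ₀)·Δρ/Δz = g·(Δρ/ρ₀)/Δz = 9.81 × 2.475 × 10⁻⁴ / 111 = 2.1874 × 10⁻⁵ s⁻².
N = √(2.1874 × 10⁻⁵) = 4.6770 × 10⁻³ rad s⁻¹ → T = 2π/N = 1.3434 × 10³ s = 22.390 min ≈ 22.4 min.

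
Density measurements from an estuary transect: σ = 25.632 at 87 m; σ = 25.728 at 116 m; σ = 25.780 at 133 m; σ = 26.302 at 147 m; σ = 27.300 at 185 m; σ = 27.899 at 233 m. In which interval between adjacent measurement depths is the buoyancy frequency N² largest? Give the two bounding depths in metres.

Compute the density gradient over each adjacent pair:
  87–116 m: Δρ/Δz = 0.096/29 = 3.3 × 10⁻³ kg m⁻⁴
  116–133 m: Δρ/Δz = 0.052/17 = 3.1 × 10⁻³ kg m⁻⁴
  133–147 m: Δρ/Δz = 0.522/14 = 0.037 kg m⁻⁴
  147–185 m: Δρ/Δz = 0.998/38 = 0.026 kg m⁻⁴
  185–233 m: Δρ/Δz = 0.599/48 = 0.012 kg m⁻⁴
The largest gradient is in the 133–147 m interval — the pycnocline.

133–147 m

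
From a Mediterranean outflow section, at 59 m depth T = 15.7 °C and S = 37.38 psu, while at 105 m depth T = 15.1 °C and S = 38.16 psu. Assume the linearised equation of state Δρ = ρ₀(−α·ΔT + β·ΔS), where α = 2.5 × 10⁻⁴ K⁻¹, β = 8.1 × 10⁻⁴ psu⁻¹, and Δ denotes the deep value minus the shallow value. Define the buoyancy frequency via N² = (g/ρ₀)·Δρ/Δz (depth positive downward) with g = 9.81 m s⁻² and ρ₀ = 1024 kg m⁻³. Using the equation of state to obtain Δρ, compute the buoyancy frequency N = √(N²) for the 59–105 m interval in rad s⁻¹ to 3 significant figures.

0.0129 rad s⁻¹

ΔT = -0.6 K, ΔS = +0.78 psu (deep − shallow).
Δρ/ρ₀ = −αΔT + βΔS = 1.50 × 10⁻⁴ + 6.318 × 10⁻⁴ = 7.818 × 10⁻⁴, so Δρ ≈ 0.8006 kg m⁻³.
N² = (g/ρ₀)·Δρ/Δz = g·(Δρ/ρ₀)/Δz = 9.81 × 7.818 × 10⁻⁴ / 46 = 1.6673 × 10⁻⁴ s⁻².
N = √(1.6673 × 10⁻⁴) = 0.012912 rad s⁻¹ ≈ 0.0129 rad s⁻¹.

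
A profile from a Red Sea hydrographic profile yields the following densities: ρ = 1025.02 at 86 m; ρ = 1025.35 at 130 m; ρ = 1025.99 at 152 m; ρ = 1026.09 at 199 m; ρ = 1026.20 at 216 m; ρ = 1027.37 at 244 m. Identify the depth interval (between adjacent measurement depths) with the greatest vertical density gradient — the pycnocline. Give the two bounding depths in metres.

216–244 m

Compute the density gradient over each adjacent pair:
  86–130 m: Δρ/Δz = 0.33/44 = 7.5 × 10⁻³ kg m⁻⁴
  130–152 m: Δρ/Δz = 0.64/22 = 0.029 kg m⁻⁴
  152–199 m: Δρ/Δz = 0.10/47 = 2.1 × 10⁻³ kg m⁻⁴
  199–216 m: Δρ/Δz = 0.11/17 = 6.5 × 10⁻³ kg m⁻⁴
  216–244 m: Δρ/Δz = 1.17/28 = 0.042 kg m⁻⁴
The largest gradient is in the 216–244 m interval — the pycnocline.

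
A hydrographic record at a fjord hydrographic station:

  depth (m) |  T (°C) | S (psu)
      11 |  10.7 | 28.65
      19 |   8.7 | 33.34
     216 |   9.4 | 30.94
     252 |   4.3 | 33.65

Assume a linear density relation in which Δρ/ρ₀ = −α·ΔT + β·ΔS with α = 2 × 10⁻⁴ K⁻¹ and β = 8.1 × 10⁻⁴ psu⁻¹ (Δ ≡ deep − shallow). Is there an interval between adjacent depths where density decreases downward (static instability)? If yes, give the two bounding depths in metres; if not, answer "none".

19–216 m

Evaluate Δρ/ρ₀ = −αΔT + βΔS across each adjacent pair:
  11–19 m: −αΔT+βΔS = −(2 × 10⁻⁴)(-2.0)+(8.1 × 10⁻⁴)(+4.69) = 4.2 × 10⁻³ → stable
  19–216 m: −αΔT+βΔS = −(2 × 10⁻⁴)(+0.7)+(8.1 × 10⁻⁴)(-2.40) = -2.1 × 10⁻³ → UNSTABLE
  216–252 m: −αΔT+βΔS = −(2 × 10⁻⁴)(-5.1)+(8.1 × 10⁻⁴)(+2.71) = 3.2 × 10⁻³ → stable
The 19–216 m interval has Δρ < 0: lighter water underlies denser water.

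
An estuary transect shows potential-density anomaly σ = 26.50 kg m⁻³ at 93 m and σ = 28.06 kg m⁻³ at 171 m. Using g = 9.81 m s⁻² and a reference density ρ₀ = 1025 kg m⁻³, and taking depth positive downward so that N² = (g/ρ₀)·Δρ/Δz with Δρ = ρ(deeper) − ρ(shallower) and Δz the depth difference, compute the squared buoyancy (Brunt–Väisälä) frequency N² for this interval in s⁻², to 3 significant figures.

1.91 × 10⁻⁴ s⁻²

Δρ = 1028.06 − 1026.50 = 1.56 kg m⁻³ over Δz = 171 − 93 = 78 m.
N² = (9.81/1025) × (1.56/78) = 1.9141 × 10⁻⁴ s⁻² ≈ 1.91 × 10⁻⁴ s⁻².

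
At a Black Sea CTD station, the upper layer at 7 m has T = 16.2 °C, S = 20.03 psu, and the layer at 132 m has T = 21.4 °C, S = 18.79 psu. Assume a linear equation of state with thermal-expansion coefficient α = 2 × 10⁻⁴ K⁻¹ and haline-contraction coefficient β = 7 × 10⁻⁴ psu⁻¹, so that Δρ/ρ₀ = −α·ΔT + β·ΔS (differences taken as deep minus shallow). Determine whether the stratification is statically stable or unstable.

unstable

ΔT = 21.4 − 16.2 = +5.2 K and ΔS = 18.79 − 20.03 = -1.24 psu (deep − shallow).
−αΔT = -1.04 × 10⁻³; βΔS = -8.68 × 10⁻⁴; sum Δρ/ρ₀ = -1.908 × 10⁻³.
Δρ/ρ₀ < 0, so Δρ < 0: deeper water is lighter → statically unstable; the column would overturn.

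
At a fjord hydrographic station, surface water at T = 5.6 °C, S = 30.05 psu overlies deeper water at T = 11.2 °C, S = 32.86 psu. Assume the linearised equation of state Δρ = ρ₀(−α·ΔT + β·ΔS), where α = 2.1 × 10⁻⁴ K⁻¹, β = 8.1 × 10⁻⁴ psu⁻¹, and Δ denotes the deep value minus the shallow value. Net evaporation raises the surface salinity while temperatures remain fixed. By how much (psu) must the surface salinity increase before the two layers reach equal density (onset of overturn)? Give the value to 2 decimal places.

1.36 psu

Neutral buoyancy requires −α(T_deep − T_surf) + β(S_deep − S_surf′) = 0.
S_surf′ = S_deep − (α/β)·ΔT = 32.86 − (2.1 × 10⁻⁴/8.1 × 10⁻⁴)·(+5.6) = 31.4081 psu.
Increase required: 31.4081 − 30.05 = 1.3581 psu.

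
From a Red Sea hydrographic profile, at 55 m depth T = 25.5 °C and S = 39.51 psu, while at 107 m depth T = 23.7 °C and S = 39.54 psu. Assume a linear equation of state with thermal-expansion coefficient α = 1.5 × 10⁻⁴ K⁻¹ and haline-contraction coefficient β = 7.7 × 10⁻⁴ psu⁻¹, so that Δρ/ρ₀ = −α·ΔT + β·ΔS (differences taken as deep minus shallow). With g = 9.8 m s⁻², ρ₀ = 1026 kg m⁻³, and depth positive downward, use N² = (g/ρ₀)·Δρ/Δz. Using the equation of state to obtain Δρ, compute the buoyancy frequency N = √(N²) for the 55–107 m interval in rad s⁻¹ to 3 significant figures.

7.43 × 10⁻³ rad s⁻¹

ΔT = -1.8 K, ΔS = +0.03 psu (deep − shallow).
Δρ/ρ₀ = −αΔT + βΔS = 2.70 × 10⁻⁴ + 2.31 × 10⁻⁵ = 2.931 × 10⁻⁴, so Δρ ≈ 0.3007 kg m⁻³.
N² = (g/ρ₀)·Δρ/Δz = g·(Δρ/ρ₀)/Δz = 9.8 × 2.931 × 10⁻⁴ / 52 = 5.5238 × 10⁻⁵ s⁻².
N = √(5.5238 × 10⁻⁵) = 7.4322 × 10⁻³ rad s⁻¹ ≈ 7.43 × 10⁻³ rad s⁻¹.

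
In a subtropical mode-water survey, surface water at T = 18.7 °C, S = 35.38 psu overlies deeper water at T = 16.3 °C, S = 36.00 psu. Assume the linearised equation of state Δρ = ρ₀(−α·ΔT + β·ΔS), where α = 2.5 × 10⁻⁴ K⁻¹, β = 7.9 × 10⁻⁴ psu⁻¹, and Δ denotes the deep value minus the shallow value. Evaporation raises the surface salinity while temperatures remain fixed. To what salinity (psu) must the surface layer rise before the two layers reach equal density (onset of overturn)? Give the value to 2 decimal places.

36.76 psu

Neutral buoyancy requires −α(T_deep − T_surf) + β(S_deep − S_surf′) = 0.
S_surf′ = S_deep − (α/β)·ΔT = 36.00 − (2.5 × 10⁻⁴/7.9 × 10⁻⁴)·(-2.4) = 36.7595 psu.
Increase required: 36.7595 − 35.38 = 1.3795 psu.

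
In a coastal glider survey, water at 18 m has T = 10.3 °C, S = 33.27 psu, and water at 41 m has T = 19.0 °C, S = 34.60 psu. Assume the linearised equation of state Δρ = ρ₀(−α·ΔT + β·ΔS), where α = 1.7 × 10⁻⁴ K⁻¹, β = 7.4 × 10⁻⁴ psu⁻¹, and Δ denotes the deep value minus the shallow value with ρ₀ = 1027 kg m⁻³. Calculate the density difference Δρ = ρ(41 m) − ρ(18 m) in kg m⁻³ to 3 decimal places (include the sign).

-0.508 kg m⁻³

ΔT = +8.7 K, ΔS = +1.33 psu (deep − shallow).
Δρ/ρ₀ = −(1.7 × 10⁻⁴)(+8.7) + (7.4 × 10⁻⁴)(+1.33) = -4.948 × 10⁻⁴.
Δρ = 1027 × (-4.948 × 10⁻⁴) = -0.508 kg m⁻³.
Negative Δρ: lighter below, statically unstable.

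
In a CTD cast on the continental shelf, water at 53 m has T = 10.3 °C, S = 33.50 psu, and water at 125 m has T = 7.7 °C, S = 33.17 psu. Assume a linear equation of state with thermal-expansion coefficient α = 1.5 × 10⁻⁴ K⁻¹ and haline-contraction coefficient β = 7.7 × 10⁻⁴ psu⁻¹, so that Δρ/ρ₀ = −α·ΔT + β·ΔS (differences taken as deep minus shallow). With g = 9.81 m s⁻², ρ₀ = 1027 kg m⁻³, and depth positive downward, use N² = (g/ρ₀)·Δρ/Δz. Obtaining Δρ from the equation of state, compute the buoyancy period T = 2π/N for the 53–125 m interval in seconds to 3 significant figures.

ΔT = -2.6 K, ΔS = -0.33 psu (deep − shallow).
Δρ/ρ₀ = −αΔT + βΔS = 3.90 × 10⁻⁴ − 2.541 × 10⁻⁴ = 1.359 × 10⁻⁴, so Δρ ≈ 0.1396 kg m⁻³.
N² = (g/ρ₀)·Δρ/Δz = g·(Δρ/ρ₀)/Δz = 9.81 × 1.359 × 10⁻⁴ / 72 = 1.8516 × 10⁻⁵ s⁻².
N = √(1.8516 × 10⁻⁵) = 4.3030 × 10⁻³ rad s⁻¹ → T = 2π/N = 1.4602 × 10³ s ≈ 1.46 × 10³ s.

1.46 × 10³ s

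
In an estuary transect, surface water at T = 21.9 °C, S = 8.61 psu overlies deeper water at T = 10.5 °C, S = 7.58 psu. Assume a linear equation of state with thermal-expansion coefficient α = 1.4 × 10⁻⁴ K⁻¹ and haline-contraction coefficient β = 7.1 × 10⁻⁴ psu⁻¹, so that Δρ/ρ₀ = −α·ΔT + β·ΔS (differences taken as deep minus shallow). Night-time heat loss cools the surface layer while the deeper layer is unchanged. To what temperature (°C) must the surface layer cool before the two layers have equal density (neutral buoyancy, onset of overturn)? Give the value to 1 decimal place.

Neutral buoyancy requires Δρ = 0, i.e. −α(T_deep − T_surf′) + β(S_deep − S_surf) = 0.
T_surf′ = T_deep − (β/α)·ΔS = 10.5 − (7.1 × 10⁻⁴/1.4 × 10⁻⁴)·(-1.03) = 15.724 °C.
Cooling required: 21.9 − (15.724) = 6.176 °C.

15.7 °C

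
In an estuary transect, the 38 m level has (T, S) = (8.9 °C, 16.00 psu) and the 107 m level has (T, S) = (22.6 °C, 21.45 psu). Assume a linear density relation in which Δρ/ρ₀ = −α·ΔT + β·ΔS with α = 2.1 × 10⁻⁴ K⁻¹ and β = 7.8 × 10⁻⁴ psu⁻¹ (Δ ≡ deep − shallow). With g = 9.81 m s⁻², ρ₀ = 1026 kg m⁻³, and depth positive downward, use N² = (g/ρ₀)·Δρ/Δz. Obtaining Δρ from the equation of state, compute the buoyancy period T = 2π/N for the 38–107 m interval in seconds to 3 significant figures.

450 s

ΔT = +13.7 K, ΔS = +5.45 psu (deep − shallow).
Δρ/ρ₀ = −αΔT + βΔS = -2.877 × 10⁻³ + 4.251 × 10⁻³ = 1.374 × 10⁻³, so Δρ ≈ 1.410 kg m⁻³.
N² = (g/ρ₀)·Δρ/Δz = g·(Δρ/ρ₀)/Δz = 9.81 × 1.374 × 10⁻³ / 69 = 1.9535 × 10⁻⁴ s⁻².
N = √(1.9535 × 10⁻⁴) = 0.013977 rad s⁻¹ → T = 2π/N = 449.54 s ≈ 450 s.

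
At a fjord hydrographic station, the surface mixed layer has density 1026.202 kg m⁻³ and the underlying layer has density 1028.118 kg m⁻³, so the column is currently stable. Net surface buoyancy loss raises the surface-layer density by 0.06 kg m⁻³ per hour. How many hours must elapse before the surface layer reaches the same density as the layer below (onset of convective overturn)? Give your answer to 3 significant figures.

31.9 hours

Density deficit of the surface layer: 1028.118 − 1026.202 = 1.916 kg m⁻³.
Required change = 1.916 / 0.06 = 31.9 hours.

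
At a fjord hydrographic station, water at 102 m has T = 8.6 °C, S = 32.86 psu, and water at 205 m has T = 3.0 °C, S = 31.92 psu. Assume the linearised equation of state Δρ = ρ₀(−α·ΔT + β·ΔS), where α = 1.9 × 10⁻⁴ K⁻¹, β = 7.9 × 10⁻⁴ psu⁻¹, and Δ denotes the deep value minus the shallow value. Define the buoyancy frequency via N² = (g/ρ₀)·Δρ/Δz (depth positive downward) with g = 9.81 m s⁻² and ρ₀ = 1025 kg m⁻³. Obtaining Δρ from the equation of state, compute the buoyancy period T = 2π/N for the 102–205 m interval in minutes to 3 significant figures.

18.9 min

ΔT = -5.6 K, ΔS = -0.94 psu (deep − shallow).
Δρ/ρ₀ = −αΔT + βΔS = 1.064 × 10⁻³ − 7.426 × 10⁻⁴ = 3.214 × 10⁻⁴, so Δρ ≈ 0.3294 kg m⁻³.
N² = (g/ρ₀)·Δρ/Δz = g·(Δρ/ρ₀)/Δz = 9.81 × 3.214 × 10⁻⁴ / 103 = 3.0611 × 10⁻⁵ s⁻².
N = √(3.0611 × 10⁻⁵) = 5.5327 × 10⁻³ rad s⁻¹ → T = 2π/N = 1.1356 × 10³ s = 18.927 min ≈ 18.9 min.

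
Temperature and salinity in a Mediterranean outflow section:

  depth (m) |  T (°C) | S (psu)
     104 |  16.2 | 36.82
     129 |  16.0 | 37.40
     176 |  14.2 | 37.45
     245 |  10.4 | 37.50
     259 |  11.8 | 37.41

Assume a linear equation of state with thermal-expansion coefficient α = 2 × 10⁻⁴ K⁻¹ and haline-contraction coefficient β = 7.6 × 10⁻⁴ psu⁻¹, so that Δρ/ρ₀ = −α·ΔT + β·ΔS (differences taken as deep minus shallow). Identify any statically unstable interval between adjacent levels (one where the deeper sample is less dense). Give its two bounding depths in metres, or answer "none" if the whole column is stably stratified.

Evaluate Δρ/ρ₀ = −αΔT + βΔS across each adjacent pair:
  104–129 m: −αΔT+βΔS = −(2 × 10⁻⁴)(-0.2)+(7.6 × 10⁻⁴)(+0.58) = 4.8 × 10⁻⁴ → stable
  129–176 m: −αΔT+βΔS = −(2 × 10⁻⁴)(-1.8)+(7.6 × 10⁻⁴)(+0.05) = 4.0 × 10⁻⁴ → stable
  176–245 m: −αΔT+βΔS = −(2 × 10⁻⁴)(-3.8)+(7.6 × 10⁻⁴)(+0.05) = 8.0 × 10⁻⁴ → stable
  245–259 m: −αΔT+βΔS = −(2 × 10⁻⁴)(+1.4)+(7.6 × 10⁻⁴)(-0.09) = -3.5 × 10⁻⁴ → UNSTABLE
The 245–259 m interval has Δρ < 0: lighter water underlies denser water.

245–259 m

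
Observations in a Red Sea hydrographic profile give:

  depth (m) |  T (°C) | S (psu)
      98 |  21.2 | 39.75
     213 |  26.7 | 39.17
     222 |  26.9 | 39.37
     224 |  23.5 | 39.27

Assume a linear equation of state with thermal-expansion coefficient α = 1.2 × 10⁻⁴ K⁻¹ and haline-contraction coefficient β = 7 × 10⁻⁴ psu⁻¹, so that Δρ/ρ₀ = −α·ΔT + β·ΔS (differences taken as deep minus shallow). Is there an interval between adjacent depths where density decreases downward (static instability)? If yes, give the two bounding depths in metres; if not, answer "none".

Evaluate Δρ/ρ₀ = −αΔT + βΔS across each adjacent pair:
  98–213 m: −αΔT+βΔS = −(1.2 × 10⁻⁴)(+5.5)+(7 × 10⁻⁴)(-0.58) = -1.1 × 10⁻³ → UNSTABLE
  213–222 m: −αΔT+βΔS = −(1.2 × 10⁻⁴)(+0.2)+(7 × 10⁻⁴)(+0.20) = 1.2 × 10⁻⁴ → stable
  222–224 m: −αΔT+βΔS = −(1.2 × 10⁻⁴)(-3.4)+(7 × 10⁻⁴)(-0.10) = 3.4 × 10⁻⁴ → stable
The 98–213 m interval has Δρ < 0: lighter water underlies denser water.

98–213 m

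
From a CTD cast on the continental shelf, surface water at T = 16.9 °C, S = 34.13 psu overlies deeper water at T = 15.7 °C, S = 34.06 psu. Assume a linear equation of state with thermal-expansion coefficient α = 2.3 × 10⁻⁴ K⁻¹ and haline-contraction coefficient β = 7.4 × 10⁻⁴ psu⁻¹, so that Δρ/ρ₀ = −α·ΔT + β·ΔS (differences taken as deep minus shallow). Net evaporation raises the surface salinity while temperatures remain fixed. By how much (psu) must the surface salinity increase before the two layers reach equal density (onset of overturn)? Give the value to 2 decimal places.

0.30 psu

Neutral buoyancy requires −α(T_deep − T_surf) + β(S_deep − S_surf′) = 0.
S_surf′ = S_deep − (α/β)·ΔT = 34.06 − (2.3 × 10⁻⁴/7.4 × 10⁻⁴)·(-1.2) = 34.4330 psu.
Increase required: 34.4330 − 34.13 = 0.3030 psu.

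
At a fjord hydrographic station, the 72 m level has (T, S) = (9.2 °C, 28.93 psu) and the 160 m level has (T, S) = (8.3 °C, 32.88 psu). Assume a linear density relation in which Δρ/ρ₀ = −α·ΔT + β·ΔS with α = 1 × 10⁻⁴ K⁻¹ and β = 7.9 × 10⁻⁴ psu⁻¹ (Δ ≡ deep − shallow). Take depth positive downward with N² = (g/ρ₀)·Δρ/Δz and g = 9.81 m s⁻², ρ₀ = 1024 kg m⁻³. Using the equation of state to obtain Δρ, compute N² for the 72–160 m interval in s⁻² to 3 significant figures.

ΔT = -0.9 K, ΔS = +3.95 psu (deep − shallow).
Δρ/ρ₀ = −αΔT + βΔS = 9.00 × 10⁻⁵ + 3.1205 × 10⁻³ = 3.2105 × 10⁻³, so Δρ ≈ 3.288 kg m⁻³.
N² = (g/ρ₀)·Δρ/Δz = g·(Δρ/ρ₀)/Δz = 9.81 × 3.2105 × 10⁻³ / 88 = 3.5790 × 10⁻⁴ s⁻² ≈ 3.58 × 10⁻⁴ s⁻².

3.58 × 10⁻⁴ s⁻²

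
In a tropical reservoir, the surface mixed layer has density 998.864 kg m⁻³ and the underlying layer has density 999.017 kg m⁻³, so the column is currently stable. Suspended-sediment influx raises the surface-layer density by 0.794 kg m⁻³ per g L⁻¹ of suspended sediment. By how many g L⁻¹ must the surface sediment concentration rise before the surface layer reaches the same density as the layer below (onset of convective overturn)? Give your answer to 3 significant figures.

0.193 g L⁻¹

Density deficit of the surface layer: 999.017 − 998.864 = 0.153 kg m⁻³.
Required change = 0.153 / 0.794 = 0.193 g L⁻¹.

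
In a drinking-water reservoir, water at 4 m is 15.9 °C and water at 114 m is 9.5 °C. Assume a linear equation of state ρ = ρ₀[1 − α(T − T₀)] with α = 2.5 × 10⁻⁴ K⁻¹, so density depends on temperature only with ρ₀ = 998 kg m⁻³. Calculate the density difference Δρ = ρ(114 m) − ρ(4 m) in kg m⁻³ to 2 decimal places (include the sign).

ΔT = -6.4 K, Δρ/ρ₀ = −αΔT = 1.60 × 10⁻³.
Δρ = 998 × (1.60 × 10⁻³) = +1.60 kg m⁻³.
Positive Δρ: denser below, stable.

+1.60 kg m⁻³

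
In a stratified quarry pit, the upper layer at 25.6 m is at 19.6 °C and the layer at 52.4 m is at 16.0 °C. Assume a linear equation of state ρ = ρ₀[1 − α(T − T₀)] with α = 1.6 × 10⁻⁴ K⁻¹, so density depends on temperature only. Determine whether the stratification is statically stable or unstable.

stable

ΔT = 16.0 − 19.6 = -3.6 K, so Δρ/ρ₀ = −αΔT = 5.76 × 10⁻⁴.
Δρ/ρ₀ > 0, so Δρ > 0: deeper water is denser → statically stable.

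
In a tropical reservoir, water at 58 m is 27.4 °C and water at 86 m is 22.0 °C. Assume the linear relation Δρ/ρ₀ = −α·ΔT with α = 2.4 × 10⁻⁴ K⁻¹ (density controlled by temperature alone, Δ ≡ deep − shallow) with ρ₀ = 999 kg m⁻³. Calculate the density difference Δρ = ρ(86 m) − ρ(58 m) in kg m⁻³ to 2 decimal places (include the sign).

ΔT = -5.4 K, Δρ/ρ₀ = −αΔT = 1.296 × 10⁻³.
Δρ = 999 × (1.296 × 10⁻³) = +1.29 kg m⁻³.
Positive Δρ: denser below, stable.

+1.29 kg m⁻³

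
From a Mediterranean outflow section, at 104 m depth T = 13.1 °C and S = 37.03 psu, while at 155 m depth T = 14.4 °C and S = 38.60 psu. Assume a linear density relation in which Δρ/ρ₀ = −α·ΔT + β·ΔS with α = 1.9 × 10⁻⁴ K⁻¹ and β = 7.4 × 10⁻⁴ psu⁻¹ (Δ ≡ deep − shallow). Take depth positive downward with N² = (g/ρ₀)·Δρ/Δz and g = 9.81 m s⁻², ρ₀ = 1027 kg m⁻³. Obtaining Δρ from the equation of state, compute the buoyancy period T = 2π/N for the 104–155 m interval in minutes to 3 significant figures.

7.89 min

ΔT = +1.3 K, ΔS = +1.57 psu (deep − shallow).
Δρ/ρ₀ = −αΔT + βΔS = -2.47 × 10⁻⁴ + 1.1618 × 10⁻³ = 9.148 × 10⁻⁴, so Δρ ≈ 0.9395 kg m⁻³.
N² = (g/ρ₀)·Δρ/Δz = g·(Δρ/ρ₀)/Δz = 9.81 × 9.148 × 10⁻⁴ / 51 = 1.7596 × 10⁻⁴ s⁻².
N = √(1.7596 × 10⁻⁴) = 0.013265 rad s⁻¹ → T = 2π/N = 473.67 s = 7.8945 min ≈ 7.89 min.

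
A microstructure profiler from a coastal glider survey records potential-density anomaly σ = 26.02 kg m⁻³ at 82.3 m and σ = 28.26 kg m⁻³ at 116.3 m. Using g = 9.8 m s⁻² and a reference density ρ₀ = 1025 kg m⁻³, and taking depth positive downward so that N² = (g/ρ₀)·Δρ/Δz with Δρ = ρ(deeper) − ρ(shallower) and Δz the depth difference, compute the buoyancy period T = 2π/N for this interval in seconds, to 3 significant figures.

250 s

Δρ = 1028.26 − 1026.02 = 2.24 kg m⁻³ over Δz = 116.3 − 82.3 = 34 m.
N² = (9.8/1025) × (2.24/34) = 6.2990 × 10⁻⁴ s⁻².
N = √(6.2990 × 10⁻⁴) = 0.025098 rad s⁻¹, so T = 2π/N = 250.35 s ≈ 250 s.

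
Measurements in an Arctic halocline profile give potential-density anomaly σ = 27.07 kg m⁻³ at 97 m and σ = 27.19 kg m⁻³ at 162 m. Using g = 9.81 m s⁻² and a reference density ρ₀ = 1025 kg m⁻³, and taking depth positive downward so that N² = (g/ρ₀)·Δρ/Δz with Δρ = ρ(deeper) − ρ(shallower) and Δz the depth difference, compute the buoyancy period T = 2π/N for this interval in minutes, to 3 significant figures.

24.9 min

Δρ = 1027.19 − 1027.07 = 0.12 kg m⁻³ over Δz = 162 − 97 = 65 m.
N² = (9.81/1025) × (0.12/65) = 1.7669 × 10⁻⁵ s⁻².
N = √(1.7669 × 10⁻⁵) = 4.2035 × 10⁻³ rad s⁻¹, so T = 2π/N = 1.4948 × 10³ s = 24.913 min ≈ 24.9 min.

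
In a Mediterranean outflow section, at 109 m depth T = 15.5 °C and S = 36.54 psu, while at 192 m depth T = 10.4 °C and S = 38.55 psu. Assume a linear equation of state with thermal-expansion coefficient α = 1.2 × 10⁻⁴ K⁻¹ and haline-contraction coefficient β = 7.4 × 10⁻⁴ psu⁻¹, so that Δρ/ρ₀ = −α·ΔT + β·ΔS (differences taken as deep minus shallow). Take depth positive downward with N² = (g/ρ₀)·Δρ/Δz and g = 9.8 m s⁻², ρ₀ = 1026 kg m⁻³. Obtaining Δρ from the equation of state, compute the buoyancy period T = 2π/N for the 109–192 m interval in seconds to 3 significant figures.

399 s

ΔT = -5.1 K, ΔS = +2.01 psu (deep − shallow).
Δρ/ρ₀ = −αΔT + βΔS = 6.12 × 10⁻⁴ + 1.4874 × 10⁻³ = 2.0994 × 10⁻³, so Δρ ≈ 2.154 kg m⁻³.
N² = (g/ρ₀)·Δρ/Δz = g·(Δρ/ρ₀)/Δz = 9.8 × 2.0994 × 10⁻³ / 83 = 2.4788 × 10⁻⁴ s⁻².
N = √(2.4788 × 10⁻⁴) = 0.015744 rad s⁻¹ → T = 2π/N = 399.08 s ≈ 399 s.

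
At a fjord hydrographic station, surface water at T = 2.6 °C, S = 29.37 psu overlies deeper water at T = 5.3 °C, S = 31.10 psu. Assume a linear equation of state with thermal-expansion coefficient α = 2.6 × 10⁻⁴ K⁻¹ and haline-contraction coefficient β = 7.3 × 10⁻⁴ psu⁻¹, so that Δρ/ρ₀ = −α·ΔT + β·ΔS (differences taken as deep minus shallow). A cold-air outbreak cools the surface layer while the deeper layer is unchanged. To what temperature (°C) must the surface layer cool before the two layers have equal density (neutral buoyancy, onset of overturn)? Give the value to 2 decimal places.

Neutral buoyancy requires Δρ = 0, i.e. −α(T_deep − T_surf′) + β(S_deep − S_surf) = 0.
T_surf′ = T_deep − (β/α)·ΔS = 5.3 − (7.3 × 10⁻⁴/2.6 × 10⁻⁴)·(+1.73) = 0.4427 °C.
Cooling required: 2.6 − (0.4427) = 2.1573 °C.

0.44 °C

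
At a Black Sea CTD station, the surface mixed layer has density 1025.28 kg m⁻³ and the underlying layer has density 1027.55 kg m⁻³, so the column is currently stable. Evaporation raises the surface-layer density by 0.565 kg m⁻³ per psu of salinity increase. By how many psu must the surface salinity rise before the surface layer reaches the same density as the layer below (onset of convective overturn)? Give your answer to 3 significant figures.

4.02 psu

Density deficit of the surface layer: 1027.55 − 1025.28 = 2.27 kg m⁻³.
Required change = 2.27 / 0.565 = 4.02 psu.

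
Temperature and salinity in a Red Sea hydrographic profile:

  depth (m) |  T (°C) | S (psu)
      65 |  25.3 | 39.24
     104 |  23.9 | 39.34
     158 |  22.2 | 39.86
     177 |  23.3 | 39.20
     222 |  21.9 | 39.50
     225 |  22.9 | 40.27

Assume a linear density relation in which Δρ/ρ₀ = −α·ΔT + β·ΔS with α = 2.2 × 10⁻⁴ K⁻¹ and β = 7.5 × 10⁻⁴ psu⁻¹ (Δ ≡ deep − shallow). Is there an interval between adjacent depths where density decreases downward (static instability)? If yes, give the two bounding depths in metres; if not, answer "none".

158–177 m

Evaluate Δρ/ρ₀ = −αΔT + βΔS across each adjacent pair:
  65–104 m: −αΔT+βΔS = −(2.2 × 10⁻⁴)(-1.4)+(7.5 × 10⁻⁴)(+0.10) = 3.8 × 10⁻⁴ → stable
  104–158 m: −αΔT+βΔS = −(2.2 × 10⁻⁴)(-1.7)+(7.5 × 10⁻⁴)(+0.52) = 7.6 × 10⁻⁴ → stable
  158–177 m: −αΔT+βΔS = −(2.2 × 10⁻⁴)(+1.1)+(7.5 × 10⁻⁴)(-0.66) = -7.4 × 10⁻⁴ → UNSTABLE
  177–222 m: −αΔT+βΔS = −(2.2 × 10⁻⁴)(-1.4)+(7.5 × 10⁻⁴)(+0.30) = 5.3 × 10⁻⁴ → stable
  222–225 m: −αΔT+βΔS = −(2.2 × 10⁻⁴)(+1.0)+(7.5 × 10⁻⁴)(+0.77) = 3.6 × 10⁻⁴ → stable
The 158–177 m interval has Δρ < 0: lighter water underlies denser water.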